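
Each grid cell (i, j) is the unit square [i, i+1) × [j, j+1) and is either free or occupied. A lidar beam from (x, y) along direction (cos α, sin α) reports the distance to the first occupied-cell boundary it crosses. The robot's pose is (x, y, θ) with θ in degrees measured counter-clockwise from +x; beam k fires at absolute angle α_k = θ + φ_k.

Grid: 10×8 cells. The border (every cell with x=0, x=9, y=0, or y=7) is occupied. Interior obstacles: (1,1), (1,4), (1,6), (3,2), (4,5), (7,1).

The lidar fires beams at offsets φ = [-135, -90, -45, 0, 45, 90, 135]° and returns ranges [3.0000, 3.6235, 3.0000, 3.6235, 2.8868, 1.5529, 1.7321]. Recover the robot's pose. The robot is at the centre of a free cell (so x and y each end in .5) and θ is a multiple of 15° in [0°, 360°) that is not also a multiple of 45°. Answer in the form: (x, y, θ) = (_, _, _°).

(x, y, θ) = (7.5, 3.5, 195°)

Candidates: 42 free-cell centres × 16 headings = 672 poses. Raycast each; keep the one whose scan matches to 4 dp.
  (6.5, 4.5, 120°): beam 1 = 2.5882 ≠ 3.0000 ✗
  (1.5, 2.5, 345°): beam 1 = 0.5774 ≠ 3.0000 ✗
  (2.5, 1.5, 120°): beam 1 = 1.9319 ≠ 3.0000 ✗
  …
  (7.5, 3.5, 195°): r_1=3.0000, r_2=3.6235, r_3=3.0000, r_4=3.6235, r_5=2.8868, r_6=1.5529, r_7=1.7321 — all match ✓
No second candidate reproduces the full scan.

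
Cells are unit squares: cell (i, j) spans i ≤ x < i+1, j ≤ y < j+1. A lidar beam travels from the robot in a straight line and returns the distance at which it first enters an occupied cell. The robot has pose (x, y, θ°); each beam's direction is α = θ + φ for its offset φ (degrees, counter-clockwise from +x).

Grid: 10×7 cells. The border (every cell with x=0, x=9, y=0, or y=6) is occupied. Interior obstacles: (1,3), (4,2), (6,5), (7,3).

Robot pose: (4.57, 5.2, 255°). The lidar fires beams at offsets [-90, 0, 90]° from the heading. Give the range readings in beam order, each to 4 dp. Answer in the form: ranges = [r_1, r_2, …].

beam 1: φ=-90°, α=165°
  cosα=-0.9659 sinα=0.2588 | (4,5) | tMaxX 0.5901 tMaxY 3.0910 | tΔX 1.0353 tΔY 3.8637
    t=0.5901 [x] (3,5)
    t=1.6254 [x] (2,5)
    t=2.6607 [x] (1,5)
    t=3.0910 [y] (1,6) — stop
  → r_1 = 3.0910
beam 2: φ=0°, α=255°
  cosα=-0.2588 sinα=-0.9659 | (4,5) | tMaxX 2.2023 tMaxY 0.2071 | tΔX 3.8637 tΔY 1.0353
    t=0.2071 [y] (4,4)
    t=1.2423 [y] (4,3)
    t=2.2023 [x] (3,3)
    t=2.2776 [y] (3,2)
    t=3.3129 [y] (3,1)
    t=4.3482 [y] (3,0) — stop
  → r_2 = 4.3482
beam 3: φ=90°, α=345°
  cosα=0.9659 sinα=-0.2588 | (4,5) | tMaxX 0.4452 tMaxY 0.7727 | tΔX 1.0353 tΔY 3.8637
    t=0.4452 [x] (5,5)
    t=0.7727 [y] (5,4)
    t=1.4804 [x] (6,4)
    t=2.5157 [x] (7,4)
    t=3.5510 [x] (8,4)
    t=4.5863 [x] (9,4) — stop
  → r_3 = 4.5863

ranges = [3.0910, 4.3482, 4.5863]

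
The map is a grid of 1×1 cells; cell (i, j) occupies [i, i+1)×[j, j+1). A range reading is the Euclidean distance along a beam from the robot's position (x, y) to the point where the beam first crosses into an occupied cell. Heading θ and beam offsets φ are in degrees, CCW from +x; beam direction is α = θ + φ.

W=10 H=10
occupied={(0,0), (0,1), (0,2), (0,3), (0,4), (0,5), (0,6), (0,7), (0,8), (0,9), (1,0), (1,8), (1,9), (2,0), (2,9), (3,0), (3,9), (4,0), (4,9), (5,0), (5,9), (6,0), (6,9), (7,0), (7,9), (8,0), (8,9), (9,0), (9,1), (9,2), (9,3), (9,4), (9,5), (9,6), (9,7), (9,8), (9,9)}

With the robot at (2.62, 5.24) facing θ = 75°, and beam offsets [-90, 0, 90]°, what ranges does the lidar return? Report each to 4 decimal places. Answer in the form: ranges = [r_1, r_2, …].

beam 1: φ=-90°, α=345°
  cosα=0.9659 sinα=-0.2588 | (2,5) | tMaxX 0.3934 tMaxY 0.9273 | tΔX 1.0353 tΔY 3.8637
    t=0.3934 [x] (3,5)
    t=0.9273 [y] (3,4)
    t=1.4287 [x] (4,4)
    t=2.4640 [x] (5,4)
    t=3.4992 [x] (6,4)
    t=4.5345 [x] (7,4)
    t=4.7910 [y] (7,3)
    t=5.5698 [x] (8,3)
    t=6.6051 [x] (9,3) — stop
  → r_1 = 6.6051
beam 2: φ=0°, α=75°
  cosα=0.2588 sinα=0.9659 | (2,5) | tMaxX 1.4682 tMaxY 0.7868 | tΔX 3.8637 tΔY 1.0353
    t=0.7868 [y] (2,6)
    t=1.4682 [x] (3,6)
    t=1.8221 [y] (3,7)
    t=2.8574 [y] (3,8)
    t=3.8926 [y] (3,9) — stop
  → r_2 = 3.8926
beam 3: φ=90°, α=165°
  cosα=-0.9659 sinα=0.2588 | (2,5) | tMaxX 0.6419 tMaxY 2.9364 | tΔX 1.0353 tΔY 3.8637
    t=0.6419 [x] (1,5)
    t=1.6771 [x] (0,5) — stop
  → r_3 = 1.6771

ranges = [6.6051, 3.8926, 1.6771]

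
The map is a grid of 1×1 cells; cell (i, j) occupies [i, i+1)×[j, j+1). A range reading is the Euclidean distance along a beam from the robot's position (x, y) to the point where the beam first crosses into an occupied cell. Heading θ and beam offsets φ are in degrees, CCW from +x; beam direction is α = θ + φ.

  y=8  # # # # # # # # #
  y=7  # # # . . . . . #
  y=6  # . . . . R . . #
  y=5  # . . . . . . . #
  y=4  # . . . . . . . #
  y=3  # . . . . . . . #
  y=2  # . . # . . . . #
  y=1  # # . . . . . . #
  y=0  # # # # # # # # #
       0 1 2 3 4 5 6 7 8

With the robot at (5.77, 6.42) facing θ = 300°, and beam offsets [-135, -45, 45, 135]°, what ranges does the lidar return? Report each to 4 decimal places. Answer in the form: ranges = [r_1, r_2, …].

beam 1: φ=-135°, α=165°
  cosα=-0.9659 sinα=0.2588 | (5,6) | tMaxX 0.7972 tMaxY 2.2409 | tΔX 1.0353 tΔY 3.8637
    t=0.7972 [x] (4,6)
    t=1.8324 [x] (3,6)
    t=2.2409 [y] (3,7)
    t=2.8677 [x] (2,7) — stop
  → r_1 = 2.8677
beam 2: φ=-45°, α=255°
  cosα=-0.2588 sinα=-0.9659 | (5,6) | tMaxX 2.9751 tMaxY 0.4348 | tΔX 3.8637 tΔY 1.0353
    t=0.4348 [y] (5,5)
    t=1.4701 [y] (5,4)
    t=2.5054 [y] (5,3)
    t=2.9751 [x] (4,3)
    t=3.5406 [y] (4,2)
    t=4.5759 [y] (4,1)
    t=5.6112 [y] (4,0) — stop
  → r_2 = 5.6112
beam 3: φ=45°, α=345°
  cosα=0.9659 sinα=-0.2588 | (5,6) | tMaxX 0.2381 tMaxY 1.6228 | tΔX 1.0353 tΔY 3.8637
    t=0.2381 [x] (6,6)
    t=1.2734 [x] (7,6)
    t=1.6228 [y] (7,5)
    t=2.3087 [x] (8,5) — stop
  → r_3 = 2.3087
beam 4: φ=135°, α=75°
  cosα=0.2588 sinα=0.9659 | (5,6) | tMaxX 0.8887 tMaxY 0.6005 | tΔX 3.8637 tΔY 1.0353
    t=0.6005 [y] (5,7)
    t=0.8887 [x] (6,7)
    t=1.6357 [y] (6,8) — stop
  → r_4 = 1.6357

ranges = [2.8677, 5.6112, 2.3087, 1.6357]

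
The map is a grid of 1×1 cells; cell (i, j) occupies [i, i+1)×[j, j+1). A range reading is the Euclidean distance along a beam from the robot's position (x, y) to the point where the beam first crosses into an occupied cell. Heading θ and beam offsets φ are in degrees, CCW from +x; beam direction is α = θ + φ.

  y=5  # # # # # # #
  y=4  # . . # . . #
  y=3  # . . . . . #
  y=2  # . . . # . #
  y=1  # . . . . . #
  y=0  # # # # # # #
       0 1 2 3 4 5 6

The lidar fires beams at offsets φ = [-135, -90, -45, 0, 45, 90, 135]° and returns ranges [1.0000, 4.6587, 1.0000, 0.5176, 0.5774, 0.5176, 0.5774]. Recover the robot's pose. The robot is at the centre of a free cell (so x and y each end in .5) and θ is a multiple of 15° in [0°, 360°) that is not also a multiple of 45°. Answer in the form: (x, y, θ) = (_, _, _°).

(x, y, θ) = (5.5, 1.5, 255°)

The pose lattice has 18·16 = 288 candidates. Test each by forward raycasting.
  (2.5, 3.5, 165°): beam 2 = 1.5529 ≠ 4.6587 ✗
  (5.5, 2.5, 195°): beam 2 = 2.5882 ≠ 4.6587 ✗
  (1.5, 3.5, 330°): beam 1 = 0.5176 ≠ 1.0000 ✗
  (1.5, 4.5, 165°): beam 2 = 0.5176 ≠ 4.6587 ✗
  …
  (5.5, 1.5, 255°): r_1=1.0000, r_2=4.6587, r_3=1.0000, r_4=0.5176, r_5=0.5774, r_6=0.5176, r_7=0.5774 — all match ✓
Only this pose fits every beam.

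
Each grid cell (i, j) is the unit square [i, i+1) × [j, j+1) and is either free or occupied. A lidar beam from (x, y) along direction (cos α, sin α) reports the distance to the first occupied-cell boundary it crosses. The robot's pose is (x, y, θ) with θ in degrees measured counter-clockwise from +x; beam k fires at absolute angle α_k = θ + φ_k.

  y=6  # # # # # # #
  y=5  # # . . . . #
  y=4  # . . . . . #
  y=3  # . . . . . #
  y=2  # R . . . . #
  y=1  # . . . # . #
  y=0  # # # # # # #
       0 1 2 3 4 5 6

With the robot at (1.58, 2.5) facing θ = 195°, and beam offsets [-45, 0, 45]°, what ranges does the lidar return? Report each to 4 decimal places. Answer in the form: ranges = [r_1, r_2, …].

beam 1: φ=-45°, α=150°
  dir = (cos 150°, sin 150°) = (-0.8660, 0.5000); from cell (1,2)
  next x-line at t=0.6697, next y-line at t=1.0000; Δt_x=1.1547, Δt_y=2.0000
    x: enter (0,2) at t=0.6697 ← occupied
  → r_1 = 0.6697
beam 2: φ=0°, α=195°
  dir = (cos 195°, sin 195°) = (-0.9659, -0.2588); from cell (1,2)
  next x-line at t=0.6005, next y-line at t=1.9319; Δt_x=1.0353, Δt_y=3.8637
    x: enter (0,2) at t=0.6005 ← occupied
  → r_2 = 0.6005
beam 3: φ=45°, α=240°
  dir = (cos 240°, sin 240°) = (-0.5000, -0.8660); from cell (1,2)
  next x-line at t=1.1600, next y-line at t=0.5774; Δt_x=2.0000, Δt_y=1.1547
    y: enter (1,1) at t=0.5774
    x: enter (0,1) at t=1.1600 ← occupied
  → r_3 = 1.1600

ranges = [0.6697, 0.6005, 1.1600]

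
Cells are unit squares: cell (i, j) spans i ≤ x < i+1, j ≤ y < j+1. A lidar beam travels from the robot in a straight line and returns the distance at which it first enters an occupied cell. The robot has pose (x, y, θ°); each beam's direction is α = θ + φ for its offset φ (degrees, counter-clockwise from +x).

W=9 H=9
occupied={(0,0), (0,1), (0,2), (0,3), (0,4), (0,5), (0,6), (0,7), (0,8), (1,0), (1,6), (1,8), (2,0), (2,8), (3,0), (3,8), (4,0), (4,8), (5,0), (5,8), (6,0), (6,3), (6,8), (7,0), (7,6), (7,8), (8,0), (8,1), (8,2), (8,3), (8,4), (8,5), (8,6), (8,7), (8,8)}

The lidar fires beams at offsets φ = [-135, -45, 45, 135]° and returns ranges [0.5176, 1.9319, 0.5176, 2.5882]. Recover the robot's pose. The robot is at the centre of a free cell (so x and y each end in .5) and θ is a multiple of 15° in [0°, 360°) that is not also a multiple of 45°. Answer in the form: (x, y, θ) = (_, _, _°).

(x, y, θ) = (7.5, 3.5, 120°)

Candidates: 46 free-cell centres × 16 headings = 736 poses. Raycast each; keep the one whose scan matches to 4 dp.
  (3.5, 4.5, 285°): beam 1 = 2.8868 ≠ 0.5176 ✗
  (4.5, 5.5, 255°): beam 1 = 2.8868 ≠ 0.5176 ✗
  (2.5, 2.5, 75°): beam 1 = 1.7321 ≠ 0.5176 ✗
  (6.5, 4.5, 60°): beam 2 = 1.5529 ≠ 1.9319 ✗
  (6.5, 2.5, 210°): beam 2 = 5.6940 ≠ 1.9319 ✗
  …
  (7.5, 3.5, 120°): r_1=0.5176, r_2=1.9319, r_3=0.5176, r_4=2.5882 — all match ✓
No second candidate reproduces the full scan.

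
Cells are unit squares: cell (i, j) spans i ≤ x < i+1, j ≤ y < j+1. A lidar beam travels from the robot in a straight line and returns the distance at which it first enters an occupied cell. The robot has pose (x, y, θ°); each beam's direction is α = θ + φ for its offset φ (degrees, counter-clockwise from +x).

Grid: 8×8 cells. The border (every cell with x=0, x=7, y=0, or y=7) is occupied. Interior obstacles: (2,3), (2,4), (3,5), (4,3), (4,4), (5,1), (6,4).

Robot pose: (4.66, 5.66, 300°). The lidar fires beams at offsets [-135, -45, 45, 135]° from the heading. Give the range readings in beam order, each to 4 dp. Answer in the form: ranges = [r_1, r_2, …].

ranges = [0.6833, 0.6833, 2.4225, 1.3873]

beam 1: φ=-135°, α=165°
  d=(-0.9659,0.2588)  start (4,5)  tX=0.6833 tY=1.3137  stride 1/|dx|=1.0353 1/|dy|=3.8637
    cross x-line → (3,5), t=0.6833 (wall)
  → r_1 = 0.6833
beam 2: φ=-45°, α=255°
  d=(-0.2588,-0.9659)  start (4,5)  tX=2.5500 tY=0.6833  stride 1/|dx|=3.8637 1/|dy|=1.0353
    cross y-line → (4,4), t=0.6833 (wall)
  → r_2 = 0.6833
beam 3: φ=45°, α=345°
  d=(0.9659,-0.2588)  start (4,5)  tX=0.3520 tY=2.5500  stride 1/|dx|=1.0353 1/|dy|=3.8637
    cross x-line → (5,5), t=0.3520
    cross x-line → (6,5), t=1.3873
    cross x-line → (7,5), t=2.4225 (wall)
  → r_3 = 2.4225
beam 4: φ=135°, α=75°
  d=(0.2588,0.9659)  start (4,5)  tX=1.3137 tY=0.3520  stride 1/|dx|=3.8637 1/|dy|=1.0353
    cross y-line → (4,6), t=0.3520
    cross x-line → (5,6), t=1.3137
    cross y-line → (5,7), t=1.3873 (wall)
  → r_4 = 1.3873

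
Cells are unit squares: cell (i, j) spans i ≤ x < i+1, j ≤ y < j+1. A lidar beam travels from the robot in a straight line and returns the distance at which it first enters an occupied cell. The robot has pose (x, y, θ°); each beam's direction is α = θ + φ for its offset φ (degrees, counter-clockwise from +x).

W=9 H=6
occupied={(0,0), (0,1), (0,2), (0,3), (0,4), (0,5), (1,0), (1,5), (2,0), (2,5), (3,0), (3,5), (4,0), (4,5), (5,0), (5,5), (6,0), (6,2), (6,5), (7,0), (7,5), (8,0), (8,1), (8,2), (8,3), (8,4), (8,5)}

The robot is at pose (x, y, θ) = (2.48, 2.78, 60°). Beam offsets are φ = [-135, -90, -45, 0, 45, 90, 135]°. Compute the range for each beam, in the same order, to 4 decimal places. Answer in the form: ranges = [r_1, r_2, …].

ranges = [1.8428, 3.5600, 5.7147, 2.5634, 2.2983, 1.7090, 1.5322]

beam 1: φ=-135°, α=285°
  dir = (cos 285°, sin 285°) = (0.2588, -0.9659); from cell (2,2)
  next x-line at t=2.0091, next y-line at t=0.8075; Δt_x=3.8637, Δt_y=1.0353
    y: enter (2,1) at t=0.8075
    y: enter (2,0) at t=1.8428 ← occupied
  → r_1 = 1.8428
beam 2: φ=-90°, α=330°
  dir = (cos 330°, sin 330°) = (0.8660, -0.5000); from cell (2,2)
  next x-line at t=0.6004, next y-line at t=1.5600; Δt_x=1.1547, Δt_y=2.0000
    x: enter (3,2) at t=0.6004
    y: enter (3,1) at t=1.5600
    x: enter (4,1) at t=1.7551
    x: enter (5,1) at t=2.9098
    y: enter (5,0) at t=3.5600 ← occupied
  → r_2 = 3.5600
beam 3: φ=-45°, α=15°
  dir = (cos 15°, sin 15°) = (0.9659, 0.2588); from cell (2,2)
  next x-line at t=0.5383, next y-line at t=0.8500; Δt_x=1.0353, Δt_y=3.8637
    x: enter (3,2) at t=0.5383
    y: enter (3,3) at t=0.8500
    x: enter (4,3) at t=1.5736
    x: enter (5,3) at t=2.6089
    x: enter (6,3) at t=3.6442
    x: enter (7,3) at t=4.6794
    y: enter (7,4) at t=4.7137
    x: enter (8,4) at t=5.7147 ← occupied
  → r_3 = 5.7147
beam 4: φ=0°, α=60°
  dir = (cos 60°, sin 60°) = (0.5000, 0.8660); from cell (2,2)
  next x-line at t=1.0400, next y-line at t=0.2540; Δt_x=2.0000, Δt_y=1.1547
    y: enter (2,3) at t=0.2540
    x: enter (3,3) at t=1.0400
    y: enter (3,4) at t=1.4087
    y: enter (3,5) at t=2.5634 ← occupied
  → r_4 = 2.5634
beam 5: φ=45°, α=105°
  dir = (cos 105°, sin 105°) = (-0.2588, 0.9659); from cell (2,2)
  next x-line at t=1.8546, next y-line at t=0.2278; Δt_x=3.8637, Δt_y=1.0353
    y: enter (2,3) at t=0.2278
    y: enter (2,4) at t=1.2630
    x: enter (1,4) at t=1.8546
    y: enter (1,5) at t=2.2983 ← occupied
  → r_5 = 2.2983
beam 6: φ=90°, α=150°
  dir = (cos 150°, sin 150°) = (-0.8660, 0.5000); from cell (2,2)
  next x-line at t=0.5543, next y-line at t=0.4400; Δt_x=1.1547, Δt_y=2.0000
    y: enter (2,3) at t=0.4400
    x: enter (1,3) at t=0.5543
    x: enter (0,3) at t=1.7090 ← occupied
  → r_6 = 1.7090
beam 7: φ=135°, α=195°
  dir = (cos 195°, sin 195°) = (-0.9659, -0.2588); from cell (2,2)
  next x-line at t=0.4969, next y-line at t=3.0137; Δt_x=1.0353, Δt_y=3.8637
    x: enter (1,2) at t=0.4969
    x: enter (0,2) at t=1.5322 ← occupied
  → r_7 = 1.5322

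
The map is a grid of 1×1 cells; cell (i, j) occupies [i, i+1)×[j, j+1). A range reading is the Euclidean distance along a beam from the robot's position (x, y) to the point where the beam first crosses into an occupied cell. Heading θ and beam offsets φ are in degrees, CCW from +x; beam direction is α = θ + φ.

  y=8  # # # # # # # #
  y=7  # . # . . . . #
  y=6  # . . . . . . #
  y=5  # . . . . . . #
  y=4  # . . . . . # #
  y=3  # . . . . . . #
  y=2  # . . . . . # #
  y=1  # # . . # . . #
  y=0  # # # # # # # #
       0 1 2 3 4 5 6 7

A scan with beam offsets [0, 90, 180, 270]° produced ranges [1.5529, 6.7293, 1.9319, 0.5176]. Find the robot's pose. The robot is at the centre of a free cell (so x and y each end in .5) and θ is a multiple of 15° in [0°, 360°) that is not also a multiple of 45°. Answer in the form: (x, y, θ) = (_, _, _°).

Candidates: 37 free-cell centres × 16 headings = 592 poses. Raycast each; keep the one whose scan matches to 4 dp.
  (4.5, 5.5, 285°): beam 1 = 4.6587 ≠ 1.5529 ✗
  (6.5, 5.5, 255°): beam 1 = 0.5176 ≠ 1.5529 ✗
  (1.5, 3.5, 30°): beam 1 = 6.3509 ≠ 1.5529 ✗
  …
  (4.5, 7.5, 195°): r_1=1.5529, r_2=6.7293, r_3=1.9319, r_4=0.5176 — all match ✓
Only this pose fits every beam.

(x, y, θ) = (4.5, 7.5, 195°)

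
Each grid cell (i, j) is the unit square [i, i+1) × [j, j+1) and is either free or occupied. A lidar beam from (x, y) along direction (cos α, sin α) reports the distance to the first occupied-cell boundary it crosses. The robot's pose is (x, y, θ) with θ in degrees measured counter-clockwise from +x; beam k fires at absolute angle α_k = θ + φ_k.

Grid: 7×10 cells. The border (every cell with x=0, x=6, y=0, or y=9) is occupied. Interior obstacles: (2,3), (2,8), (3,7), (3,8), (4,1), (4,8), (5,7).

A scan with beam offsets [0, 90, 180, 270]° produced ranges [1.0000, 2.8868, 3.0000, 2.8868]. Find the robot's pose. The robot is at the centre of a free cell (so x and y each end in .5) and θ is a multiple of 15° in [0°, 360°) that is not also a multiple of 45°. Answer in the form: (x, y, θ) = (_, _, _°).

(x, y, θ) = (3.5, 4.5, 240°)

Candidates: 33 free-cell centres × 16 headings = 528 poses. Raycast each; keep the one whose scan matches to 4 dp.
  (3.5, 6.5, 300°): beam 1 = 5.0000 ≠ 1.0000 ✗
  (3.5, 5.5, 105°): beam 1 = 1.5529 ≠ 1.0000 ✗
  (2.5, 7.5, 15°): beam 1 = 0.5176 ≠ 1.0000 ✗
  (2.5, 5.5, 75°): beam 1 = 1.9319 ≠ 1.0000 ✗
  …
  (3.5, 4.5, 240°): r_1=1.0000, r_2=2.8868, r_3=3.0000, r_4=2.8868 — all match ✓
Only this pose fits every beam.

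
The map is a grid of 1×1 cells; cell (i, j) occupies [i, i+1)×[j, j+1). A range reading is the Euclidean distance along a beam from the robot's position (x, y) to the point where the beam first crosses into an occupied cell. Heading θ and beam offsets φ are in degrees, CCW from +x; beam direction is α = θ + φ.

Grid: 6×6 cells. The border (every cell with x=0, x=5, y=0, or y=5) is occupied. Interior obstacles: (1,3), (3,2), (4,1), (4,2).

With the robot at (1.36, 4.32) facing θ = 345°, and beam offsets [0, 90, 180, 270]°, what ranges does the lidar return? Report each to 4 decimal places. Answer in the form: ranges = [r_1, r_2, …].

ranges = [3.7684, 0.7040, 0.3727, 0.3313]

beam 1: φ=0°, α=345°
  direction (0.9659, -0.2588); cell (1,4); t to first gridline: x 0.6626, y 1.2364 (then +1.0353 / +3.8637)
    (2,4) via x @ 0.6626
    (2,3) via y @ 1.2364
    (3,3) via x @ 1.6979
    (4,3) via x @ 2.7331
    (5,3) via x @ 3.7684  # hit
  → r_1 = 3.7684
beam 2: φ=90°, α=75°
  direction (0.2588, 0.9659); cell (1,4); t to first gridline: x 2.4728, y 0.7040 (then +3.8637 / +1.0353)
    (1,5) via y @ 0.7040  # hit
  → r_2 = 0.7040
beam 3: φ=180°, α=165°
  direction (-0.9659, 0.2588); cell (1,4); t to first gridline: x 0.3727, y 2.6273 (then +1.0353 / +3.8637)
    (0,4) via x @ 0.3727  # hit
  → r_3 = 0.3727
beam 4: φ=270°, α=255°
  direction (-0.2588, -0.9659); cell (1,4); t to first gridline: x 1.3909, y 0.3313 (then +3.8637 / +1.0353)
    (1,3) via y @ 0.3313  # hit
  → r_4 = 0.3313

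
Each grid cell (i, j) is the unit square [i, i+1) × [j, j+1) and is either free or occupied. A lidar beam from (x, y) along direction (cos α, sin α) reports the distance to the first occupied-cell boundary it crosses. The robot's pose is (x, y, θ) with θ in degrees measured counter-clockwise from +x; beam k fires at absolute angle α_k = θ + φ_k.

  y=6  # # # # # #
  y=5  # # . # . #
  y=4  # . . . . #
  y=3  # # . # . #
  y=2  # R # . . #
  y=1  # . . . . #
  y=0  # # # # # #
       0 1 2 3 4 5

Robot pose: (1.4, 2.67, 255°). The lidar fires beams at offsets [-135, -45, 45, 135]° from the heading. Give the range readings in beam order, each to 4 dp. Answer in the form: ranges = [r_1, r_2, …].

ranges = [0.3811, 0.4619, 1.9283, 0.6600]

beam 1: φ=-135°, α=120°
  dir = (cos 120°, sin 120°) = (-0.5000, 0.8660); from cell (1,2)
  next x-line at t=0.8000, next y-line at t=0.3811; Δt_x=2.0000, Δt_y=1.1547
    y: enter (1,3) at t=0.3811 ← occupied
  → r_1 = 0.3811
beam 2: φ=-45°, α=210°
  dir = (cos 210°, sin 210°) = (-0.8660, -0.5000); from cell (1,2)
  next x-line at t=0.4619, next y-line at t=1.3400; Δt_x=1.1547, Δt_y=2.0000
    x: enter (0,2) at t=0.4619 ← occupied
  → r_2 = 0.4619
beam 3: φ=45°, α=300°
  dir = (cos 300°, sin 300°) = (0.5000, -0.8660); from cell (1,2)
  next x-line at t=1.2000, next y-line at t=0.7736; Δt_x=2.0000, Δt_y=1.1547
    y: enter (1,1) at t=0.7736
    x: enter (2,1) at t=1.2000
    y: enter (2,0) at t=1.9283 ← occupied
  → r_3 = 1.9283
beam 4: φ=135°, α=30°
  dir = (cos 30°, sin 30°) = (0.8660, 0.5000); from cell (1,2)
  next x-line at t=0.6928, next y-line at t=0.6600; Δt_x=1.1547, Δt_y=2.0000
    y: enter (1,3) at t=0.6600 ← occupied
  → r_4 = 0.6600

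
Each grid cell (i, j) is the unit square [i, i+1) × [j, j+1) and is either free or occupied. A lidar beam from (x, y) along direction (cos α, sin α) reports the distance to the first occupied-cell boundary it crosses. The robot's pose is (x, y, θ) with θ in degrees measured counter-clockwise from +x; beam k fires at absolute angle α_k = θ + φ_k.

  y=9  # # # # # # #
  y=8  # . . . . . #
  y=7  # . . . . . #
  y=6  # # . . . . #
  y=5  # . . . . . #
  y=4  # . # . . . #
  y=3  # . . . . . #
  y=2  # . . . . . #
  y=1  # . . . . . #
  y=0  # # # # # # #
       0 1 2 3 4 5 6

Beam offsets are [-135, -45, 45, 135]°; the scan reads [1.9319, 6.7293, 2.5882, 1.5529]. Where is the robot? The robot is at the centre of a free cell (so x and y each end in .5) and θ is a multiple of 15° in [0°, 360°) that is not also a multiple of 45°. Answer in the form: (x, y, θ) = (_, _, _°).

(x, y, θ) = (3.5, 7.5, 330°)

Candidates: 38 free-cell centres × 16 headings = 608 poses. Raycast each; keep the one whose scan matches to 4 dp.
  (5.5, 6.5, 15°): beam 1 = 6.3509 ≠ 1.9319 ✗
  (5.5, 7.5, 330°): beam 1 = 3.6235 ≠ 1.9319 ✗
  (3.5, 7.5, 195°): beam 1 = 1.7321 ≠ 1.9319 ✗
  …
  (3.5, 7.5, 330°): r_1=1.9319, r_2=6.7293, r_3=2.5882, r_4=1.5529 — all match ✓
No second candidate reproduces the full scan.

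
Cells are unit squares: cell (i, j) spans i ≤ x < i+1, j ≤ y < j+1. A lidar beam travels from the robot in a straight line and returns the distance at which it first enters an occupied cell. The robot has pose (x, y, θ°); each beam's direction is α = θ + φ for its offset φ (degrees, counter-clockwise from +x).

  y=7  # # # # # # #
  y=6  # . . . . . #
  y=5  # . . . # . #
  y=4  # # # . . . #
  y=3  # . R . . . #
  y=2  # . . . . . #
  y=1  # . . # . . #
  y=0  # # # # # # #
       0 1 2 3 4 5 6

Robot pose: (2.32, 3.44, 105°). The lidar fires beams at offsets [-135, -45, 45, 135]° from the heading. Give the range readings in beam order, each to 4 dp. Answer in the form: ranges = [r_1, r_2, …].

beam 1: φ=-135°, α=330°
  direction (0.8660, -0.5000); cell (2,3); t to first gridline: x 0.7852, y 0.8800 (then +1.1547 / +2.0000)
    (3,3) via x @ 0.7852
    (3,2) via y @ 0.8800
    (4,2) via x @ 1.9399
    (4,1) via y @ 2.8800
    (5,1) via x @ 3.0946
    (6,1) via x @ 4.2493  # hit
  → r_1 = 4.2493
beam 2: φ=-45°, α=60°
  direction (0.5000, 0.8660); cell (2,3); t to first gridline: x 1.3600, y 0.6466 (then +2.0000 / +1.1547)
    (2,4) via y @ 0.6466  # hit
  → r_2 = 0.6466
beam 3: φ=45°, α=150°
  direction (-0.8660, 0.5000); cell (2,3); t to first gridline: x 0.3695, y 1.1200 (then +1.1547 / +2.0000)
    (1,3) via x @ 0.3695
    (1,4) via y @ 1.1200  # hit
  → r_3 = 1.1200
beam 4: φ=135°, α=240°
  direction (-0.5000, -0.8660); cell (2,3); t to first gridline: x 0.6400, y 0.5081 (then +2.0000 / +1.1547)
    (2,2) via y @ 0.5081
    (1,2) via x @ 0.6400
    (1,1) via y @ 1.6628
    (0,1) via x @ 2.6400  # hit
  → r_4 = 2.6400

ranges = [4.2493, 0.6466, 1.1200, 2.6400]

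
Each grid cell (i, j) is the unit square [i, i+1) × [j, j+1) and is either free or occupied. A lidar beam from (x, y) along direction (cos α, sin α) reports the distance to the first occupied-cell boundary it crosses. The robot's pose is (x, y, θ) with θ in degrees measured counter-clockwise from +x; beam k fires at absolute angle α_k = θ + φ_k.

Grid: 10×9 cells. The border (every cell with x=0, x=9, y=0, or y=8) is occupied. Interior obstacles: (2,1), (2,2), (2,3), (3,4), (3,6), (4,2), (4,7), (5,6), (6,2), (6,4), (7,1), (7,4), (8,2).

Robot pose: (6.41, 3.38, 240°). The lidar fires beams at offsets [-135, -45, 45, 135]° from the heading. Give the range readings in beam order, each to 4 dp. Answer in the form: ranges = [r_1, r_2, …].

ranges = [0.6419, 1.4682, 0.3934, 2.6814]

beam 1: φ=-135°, α=105°
  dir = (cos 105°, sin 105°) = (-0.2588, 0.9659); from cell (6,3)
  next x-line at t=1.5841, next y-line at t=0.6419; Δt_x=3.8637, Δt_y=1.0353
    y: enter (6,4) at t=0.6419 ← occupied
  → r_1 = 0.6419
beam 2: φ=-45°, α=195°
  dir = (cos 195°, sin 195°) = (-0.9659, -0.2588); from cell (6,3)
  next x-line at t=0.4245, next y-line at t=1.4682; Δt_x=1.0353, Δt_y=3.8637
    x: enter (5,3) at t=0.4245
    x: enter (4,3) at t=1.4597
    y: enter (4,2) at t=1.4682 ← occupied
  → r_2 = 1.4682
beam 3: φ=45°, α=285°
  dir = (cos 285°, sin 285°) = (0.2588, -0.9659); from cell (6,3)
  next x-line at t=2.2796, next y-line at t=0.3934; Δt_x=3.8637, Δt_y=1.0353
    y: enter (6,2) at t=0.3934 ← occupied
  → r_3 = 0.3934
beam 4: φ=135°, α=15°
  dir = (cos 15°, sin 15°) = (0.9659, 0.2588); from cell (6,3)
  next x-line at t=0.6108, next y-line at t=2.3955; Δt_x=1.0353, Δt_y=3.8637
    x: enter (7,3) at t=0.6108
    x: enter (8,3) at t=1.6461
    y: enter (8,4) at t=2.3955
    x: enter (9,4) at t=2.6814 ← occupied
  → r_4 = 2.6814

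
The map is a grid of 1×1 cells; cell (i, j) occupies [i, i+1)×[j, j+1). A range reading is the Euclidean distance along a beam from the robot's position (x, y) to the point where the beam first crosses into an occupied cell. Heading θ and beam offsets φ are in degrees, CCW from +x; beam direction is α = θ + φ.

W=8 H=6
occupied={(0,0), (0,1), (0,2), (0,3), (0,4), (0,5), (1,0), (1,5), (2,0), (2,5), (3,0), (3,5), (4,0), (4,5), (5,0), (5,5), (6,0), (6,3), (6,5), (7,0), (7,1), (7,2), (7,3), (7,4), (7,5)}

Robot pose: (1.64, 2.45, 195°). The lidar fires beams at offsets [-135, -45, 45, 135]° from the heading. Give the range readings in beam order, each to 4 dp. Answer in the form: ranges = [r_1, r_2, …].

ranges = [2.9445, 0.7390, 1.2800, 2.9000]

beam 1: φ=-135°, α=60°
  d=(0.5000,0.8660)  start (1,2)  tX=0.7200 tY=0.6351  stride 1/|dx|=2.0000 1/|dy|=1.1547
    cross y-line → (1,3), t=0.6351
    cross x-line → (2,3), t=0.7200
    cross y-line → (2,4), t=1.7898
    cross x-line → (3,4), t=2.7200
    cross y-line → (3,5), t=2.9445 (wall)
  → r_1 = 2.9445
beam 2: φ=-45°, α=150°
  d=(-0.8660,0.5000)  start (1,2)  tX=0.7390 tY=1.1000  stride 1/|dx|=1.1547 1/|dy|=2.0000
    cross x-line → (0,2), t=0.7390 (wall)
  → r_2 = 0.7390
beam 3: φ=45°, α=240°
  d=(-0.5000,-0.8660)  start (1,2)  tX=1.2800 tY=0.5196  stride 1/|dx|=2.0000 1/|dy|=1.1547
    cross y-line → (1,1), t=0.5196
    cross x-line → (0,1), t=1.2800 (wall)
  → r_3 = 1.2800
beam 4: φ=135°, α=330°
  d=(0.8660,-0.5000)  start (1,2)  tX=0.4157 tY=0.9000  stride 1/|dx|=1.1547 1/|dy|=2.0000
    cross x-line → (2,2), t=0.4157
    cross y-line → (2,1), t=0.9000
    cross x-line → (3,1), t=1.5704
    cross x-line → (4,1), t=2.7251
    cross y-line → (4,0), t=2.9000 (wall)
  → r_4 = 2.9000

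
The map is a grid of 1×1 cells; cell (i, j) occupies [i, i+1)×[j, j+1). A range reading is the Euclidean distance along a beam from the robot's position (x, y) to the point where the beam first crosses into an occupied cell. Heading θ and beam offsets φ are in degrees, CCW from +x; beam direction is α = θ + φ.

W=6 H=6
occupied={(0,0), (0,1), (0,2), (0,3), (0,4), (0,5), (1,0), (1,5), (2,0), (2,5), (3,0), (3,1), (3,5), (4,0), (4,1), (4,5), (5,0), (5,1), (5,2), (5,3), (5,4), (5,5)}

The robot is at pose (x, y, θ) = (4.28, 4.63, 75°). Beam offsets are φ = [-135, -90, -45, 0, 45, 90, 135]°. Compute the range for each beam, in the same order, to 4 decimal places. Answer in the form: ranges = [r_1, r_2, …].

beam 1: φ=-135°, α=300°
  d=(0.5000,-0.8660)  start (4,4)  tX=1.4400 tY=0.7275  stride 1/|dx|=2.0000 1/|dy|=1.1547
    cross y-line → (4,3), t=0.7275
    cross x-line → (5,3), t=1.4400 (wall)
  → r_1 = 1.4400
beam 2: φ=-90°, α=345°
  d=(0.9659,-0.2588)  start (4,4)  tX=0.7454 tY=2.4341  stride 1/|dx|=1.0353 1/|dy|=3.8637
    cross x-line → (5,4), t=0.7454 (wall)
  → r_2 = 0.7454
beam 3: φ=-45°, α=30°
  d=(0.8660,0.5000)  start (4,4)  tX=0.8314 tY=0.7400  stride 1/|dx|=1.1547 1/|dy|=2.0000
    cross y-line → (4,5), t=0.7400 (wall)
  → r_3 = 0.7400
beam 4: φ=0°, α=75°
  d=(0.2588,0.9659)  start (4,4)  tX=2.7819 tY=0.3831  stride 1/|dx|=3.8637 1/|dy|=1.0353
    cross y-line → (4,5), t=0.3831 (wall)
  → r_4 = 0.3831
beam 5: φ=45°, α=120°
  d=(-0.5000,0.8660)  start (4,4)  tX=0.5600 tY=0.4272  stride 1/|dx|=2.0000 1/|dy|=1.1547
    cross y-line → (4,5), t=0.4272 (wall)
  → r_5 = 0.4272
beam 6: φ=90°, α=165°
  d=(-0.9659,0.2588)  start (4,4)  tX=0.2899 tY=1.4296  stride 1/|dx|=1.0353 1/|dy|=3.8637
    cross x-line → (3,4), t=0.2899
    cross x-line → (2,4), t=1.3252
    cross y-line → (2,5), t=1.4296 (wall)
  → r_6 = 1.4296
beam 7: φ=135°, α=210°
  d=(-0.8660,-0.5000)  start (4,4)  tX=0.3233 tY=1.2600  stride 1/|dx|=1.1547 1/|dy|=2.0000
    cross x-line → (3,4), t=0.3233
    cross y-line → (3,3), t=1.2600
    cross x-line → (2,3), t=1.4780
    cross x-line → (1,3), t=2.6327
    cross y-line → (1,2), t=3.2600
    cross x-line → (0,2), t=3.7874 (wall)
  → r_7 = 3.7874

ranges = [1.4400, 0.7454, 0.7400, 0.3831, 0.4272, 1.4296, 3.7874]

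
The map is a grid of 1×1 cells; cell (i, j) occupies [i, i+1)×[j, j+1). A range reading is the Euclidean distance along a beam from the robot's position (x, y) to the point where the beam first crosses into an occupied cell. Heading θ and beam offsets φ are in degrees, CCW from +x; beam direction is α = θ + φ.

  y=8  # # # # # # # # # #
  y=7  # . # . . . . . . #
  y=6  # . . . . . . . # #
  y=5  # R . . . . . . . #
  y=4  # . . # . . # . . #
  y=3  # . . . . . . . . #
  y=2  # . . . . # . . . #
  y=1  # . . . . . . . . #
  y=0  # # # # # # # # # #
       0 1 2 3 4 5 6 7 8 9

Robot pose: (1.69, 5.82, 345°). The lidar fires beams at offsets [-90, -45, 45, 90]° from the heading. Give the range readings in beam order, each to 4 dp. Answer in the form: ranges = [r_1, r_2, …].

beam 1: φ=-90°, α=255°
  d=(-0.2588,-0.9659)  start (1,5)  tX=2.6660 tY=0.8489  stride 1/|dx|=3.8637 1/|dy|=1.0353
    cross y-line → (1,4), t=0.8489
    cross y-line → (1,3), t=1.8842
    cross x-line → (0,3), t=2.6660 (wall)
  → r_1 = 2.6660
beam 2: φ=-45°, α=300°
  d=(0.5000,-0.8660)  start (1,5)  tX=0.6200 tY=0.9469  stride 1/|dx|=2.0000 1/|dy|=1.1547
    cross x-line → (2,5), t=0.6200
    cross y-line → (2,4), t=0.9469
    cross y-line → (2,3), t=2.1016
    cross x-line → (3,3), t=2.6200
    cross y-line → (3,2), t=3.2563
    cross y-line → (3,1), t=4.4110
    cross x-line → (4,1), t=4.6200
    cross y-line → (4,0), t=5.5657 (wall)
  → r_2 = 5.5657
beam 3: φ=45°, α=30°
  d=(0.8660,0.5000)  start (1,5)  tX=0.3580 tY=0.3600  stride 1/|dx|=1.1547 1/|dy|=2.0000
    cross x-line → (2,5), t=0.3580
    cross y-line → (2,6), t=0.3600
    cross x-line → (3,6), t=1.5127
    cross y-line → (3,7), t=2.3600
    cross x-line → (4,7), t=2.6674
    cross x-line → (5,7), t=3.8221
    cross y-line → (5,8), t=4.3600 (wall)
  → r_3 = 4.3600
beam 4: φ=90°, α=75°
  d=(0.2588,0.9659)  start (1,5)  tX=1.1977 tY=0.1863  stride 1/|dx|=3.8637 1/|dy|=1.0353
    cross y-line → (1,6), t=0.1863
    cross x-line → (2,6), t=1.1977
    cross y-line → (2,7), t=1.2216 (wall)
  → r_4 = 1.2216

ranges = [2.6660, 5.5657, 4.3600, 1.2216]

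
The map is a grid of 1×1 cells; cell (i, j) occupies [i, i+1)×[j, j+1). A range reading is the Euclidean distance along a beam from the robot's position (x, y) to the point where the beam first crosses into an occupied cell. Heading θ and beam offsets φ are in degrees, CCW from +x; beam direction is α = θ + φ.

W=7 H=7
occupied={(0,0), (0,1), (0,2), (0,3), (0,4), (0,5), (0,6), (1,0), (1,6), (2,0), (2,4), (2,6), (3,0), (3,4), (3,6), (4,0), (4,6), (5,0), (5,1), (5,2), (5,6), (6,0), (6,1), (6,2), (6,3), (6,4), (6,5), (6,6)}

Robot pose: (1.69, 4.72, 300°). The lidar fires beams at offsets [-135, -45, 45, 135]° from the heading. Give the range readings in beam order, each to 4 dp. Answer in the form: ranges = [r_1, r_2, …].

ranges = [0.7143, 2.6660, 0.3209, 1.3252]

beam 1: φ=-135°, α=165°
  cosα=-0.9659 sinα=0.2588 | (1,4) | tMaxX 0.7143 tMaxY 1.0818 | tΔX 1.0353 tΔY 3.8637
    t=0.7143 [x] (0,4) — stop
  → r_1 = 0.7143
beam 2: φ=-45°, α=255°
  cosα=-0.2588 sinα=-0.9659 | (1,4) | tMaxX 2.6660 tMaxY 0.7454 | tΔX 3.8637 tΔY 1.0353
    t=0.7454 [y] (1,3)
    t=1.7807 [y] (1,2)
    t=2.6660 [x] (0,2) — stop
  → r_2 = 2.6660
beam 3: φ=45°, α=345°
  cosα=0.9659 sinα=-0.2588 | (1,4) | tMaxX 0.3209 tMaxY 2.7819 | tΔX 1.0353 tΔY 3.8637
    t=0.3209 [x] (2,4) — stop
  → r_3 = 0.3209
beam 4: φ=135°, α=75°
  cosα=0.2588 sinα=0.9659 | (1,4) | tMaxX 1.1977 tMaxY 0.2899 | tΔX 3.8637 tΔY 1.0353
    t=0.2899 [y] (1,5)
    t=1.1977 [x] (2,5)
    t=1.3252 [y] (2,6) — stop
  → r_4 = 1.3252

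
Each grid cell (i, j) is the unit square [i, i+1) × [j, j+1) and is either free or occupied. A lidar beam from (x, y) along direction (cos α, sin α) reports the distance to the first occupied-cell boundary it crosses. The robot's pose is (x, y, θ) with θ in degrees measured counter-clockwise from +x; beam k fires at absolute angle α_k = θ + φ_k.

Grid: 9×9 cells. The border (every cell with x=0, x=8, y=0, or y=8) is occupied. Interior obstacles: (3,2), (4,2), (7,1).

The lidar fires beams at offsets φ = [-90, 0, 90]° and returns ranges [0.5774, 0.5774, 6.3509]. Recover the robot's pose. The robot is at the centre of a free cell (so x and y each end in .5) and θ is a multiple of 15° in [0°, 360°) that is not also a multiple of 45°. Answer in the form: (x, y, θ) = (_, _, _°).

(x, y, θ) = (7.5, 2.5, 30°)

Candidates: 46 free-cell centres × 16 headings = 736 poses. Raycast each; keep the one whose scan matches to 4 dp.
  (1.5, 4.5, 255°): beam 1 = 0.5176 ≠ 0.5774 ✗
  (1.5, 7.5, 240°): beam 2 = 1.0000 ≠ 0.5774 ✗
  (5.5, 1.5, 105°): beam 1 = 1.5529 ≠ 0.5774 ✗
  (3.5, 1.5, 150°): beam 2 = 2.8868 ≠ 0.5774 ✗
  (2.5, 5.5, 150°): beam 1 = 2.8868 ≠ 0.5774 ✗
  …
  (7.5, 2.5, 30°): r_1=0.5774, r_2=0.5774, r_3=6.3509 — all match ✓
Unique over the lattice → pose = (7.5, 2.5, 30°).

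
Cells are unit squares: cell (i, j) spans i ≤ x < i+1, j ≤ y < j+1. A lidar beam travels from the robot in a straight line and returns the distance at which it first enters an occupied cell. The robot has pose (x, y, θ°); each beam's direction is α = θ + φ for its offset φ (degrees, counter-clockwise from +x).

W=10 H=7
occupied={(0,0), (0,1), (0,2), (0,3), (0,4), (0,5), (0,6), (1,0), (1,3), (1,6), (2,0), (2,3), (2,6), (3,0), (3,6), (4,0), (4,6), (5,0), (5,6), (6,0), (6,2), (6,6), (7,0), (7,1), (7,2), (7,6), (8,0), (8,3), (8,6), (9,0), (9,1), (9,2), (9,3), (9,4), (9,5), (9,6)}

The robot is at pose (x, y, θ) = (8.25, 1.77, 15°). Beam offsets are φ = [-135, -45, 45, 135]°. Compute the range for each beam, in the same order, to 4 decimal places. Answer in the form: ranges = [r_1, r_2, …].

ranges = [0.5000, 0.8660, 1.4203, 0.2887]

beam 1: φ=-135°, α=240°
  cosα=-0.5000 sinα=-0.8660 | (8,1) | tMaxX 0.5000 tMaxY 0.8891 | tΔX 2.0000 tΔY 1.1547
    t=0.5000 [x] (7,1) — stop
  → r_1 = 0.5000
beam 2: φ=-45°, α=330°
  cosα=0.8660 sinα=-0.5000 | (8,1) | tMaxX 0.8660 tMaxY 1.5400 | tΔX 1.1547 tΔY 2.0000
    t=0.8660 [x] (9,1) — stop
  → r_2 = 0.8660
beam 3: φ=45°, α=60°
  cosα=0.5000 sinα=0.8660 | (8,1) | tMaxX 1.5000 tMaxY 0.2656 | tΔX 2.0000 tΔY 1.1547
    t=0.2656 [y] (8,2)
    t=1.4203 [y] (8,3) — stop
  → r_3 = 1.4203
beam 4: φ=135°, α=150°
  cosα=-0.8660 sinα=0.5000 | (8,1) | tMaxX 0.2887 tMaxY 0.4600 | tΔX 1.1547 tΔY 2.0000
    t=0.2887 [x] (7,1) — stop
  → r_4 = 0.2887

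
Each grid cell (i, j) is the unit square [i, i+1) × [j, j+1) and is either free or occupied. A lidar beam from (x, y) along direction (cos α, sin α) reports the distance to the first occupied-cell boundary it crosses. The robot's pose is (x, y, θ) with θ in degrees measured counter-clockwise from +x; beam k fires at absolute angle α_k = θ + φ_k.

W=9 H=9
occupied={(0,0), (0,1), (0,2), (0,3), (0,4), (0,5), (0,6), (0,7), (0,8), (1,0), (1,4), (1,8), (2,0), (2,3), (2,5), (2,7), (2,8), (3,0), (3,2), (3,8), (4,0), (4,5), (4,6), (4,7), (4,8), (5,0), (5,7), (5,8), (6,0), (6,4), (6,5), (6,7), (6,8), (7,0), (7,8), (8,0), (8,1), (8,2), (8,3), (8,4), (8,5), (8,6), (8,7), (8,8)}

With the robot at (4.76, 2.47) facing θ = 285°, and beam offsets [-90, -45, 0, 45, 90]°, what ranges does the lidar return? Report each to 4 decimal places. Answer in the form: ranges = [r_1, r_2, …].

ranges = [0.7868, 1.6974, 1.5219, 2.9400, 3.3543]

beam 1: φ=-90°, α=195°
  dir = (cos 195°, sin 195°) = (-0.9659, -0.2588); from cell (4,2)
  next x-line at t=0.7868, next y-line at t=1.8159; Δt_x=1.0353, Δt_y=3.8637
    x: enter (3,2) at t=0.7868 ← occupied
  → r_1 = 0.7868
beam 2: φ=-45°, α=240°
  dir = (cos 240°, sin 240°) = (-0.5000, -0.8660); from cell (4,2)
  next x-line at t=1.5200, next y-line at t=0.5427; Δt_x=2.0000, Δt_y=1.1547
    y: enter (4,1) at t=0.5427
    x: enter (3,1) at t=1.5200
    y: enter (3,0) at t=1.6974 ← occupied
  → r_2 = 1.6974
beam 3: φ=0°, α=285°
  dir = (cos 285°, sin 285°) = (0.2588, -0.9659); from cell (4,2)
  next x-line at t=0.9273, next y-line at t=0.4866; Δt_x=3.8637, Δt_y=1.0353
    y: enter (4,1) at t=0.4866
    x: enter (5,1) at t=0.9273
    y: enter (5,0) at t=1.5219 ← occupied
  → r_3 = 1.5219
beam 4: φ=45°, α=330°
  dir = (cos 330°, sin 330°) = (0.8660, -0.5000); from cell (4,2)
  next x-line at t=0.2771, next y-line at t=0.9400; Δt_x=1.1547, Δt_y=2.0000
    x: enter (5,2) at t=0.2771
    y: enter (5,1) at t=0.9400
    x: enter (6,1) at t=1.4318
    x: enter (7,1) at t=2.5865
    y: enter (7,0) at t=2.9400 ← occupied
  → r_4 = 2.9400
beam 5: φ=90°, α=15°
  dir = (cos 15°, sin 15°) = (0.9659, 0.2588); from cell (4,2)
  next x-line at t=0.2485, next y-line at t=2.0478; Δt_x=1.0353, Δt_y=3.8637
    x: enter (5,2) at t=0.2485
    x: enter (6,2) at t=1.2837
    y: enter (6,3) at t=2.0478
    x: enter (7,3) at t=2.3190
    x: enter (8,3) at t=3.3543 ← occupied
  → r_5 = 3.3543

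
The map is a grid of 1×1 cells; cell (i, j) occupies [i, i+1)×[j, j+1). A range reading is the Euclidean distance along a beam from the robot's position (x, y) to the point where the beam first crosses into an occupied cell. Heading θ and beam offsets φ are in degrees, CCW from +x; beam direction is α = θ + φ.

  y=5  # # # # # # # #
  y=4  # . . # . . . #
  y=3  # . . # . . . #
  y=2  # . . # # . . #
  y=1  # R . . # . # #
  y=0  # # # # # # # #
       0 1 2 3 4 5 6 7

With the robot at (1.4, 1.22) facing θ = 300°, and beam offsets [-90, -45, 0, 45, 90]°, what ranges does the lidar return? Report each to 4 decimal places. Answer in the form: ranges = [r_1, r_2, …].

ranges = [0.4400, 0.2278, 0.2540, 0.8500, 1.8475]

beam 1: φ=-90°, α=210°
  d=(-0.8660,-0.5000)  start (1,1)  tX=0.4619 tY=0.4400  stride 1/|dx|=1.1547 1/|dy|=2.0000
    cross y-line → (1,0), t=0.4400 (wall)
  → r_1 = 0.4400
beam 2: φ=-45°, α=255°
  d=(-0.2588,-0.9659)  start (1,1)  tX=1.5455 tY=0.2278  stride 1/|dx|=3.8637 1/|dy|=1.0353
    cross y-line → (1,0), t=0.2278 (wall)
  → r_2 = 0.2278
beam 3: φ=0°, α=300°
  d=(0.5000,-0.8660)  start (1,1)  tX=1.2000 tY=0.2540  stride 1/|dx|=2.0000 1/|dy|=1.1547
    cross y-line → (1,0), t=0.2540 (wall)
  → r_3 = 0.2540
beam 4: φ=45°, α=345°
  d=(0.9659,-0.2588)  start (1,1)  tX=0.6212 tY=0.8500  stride 1/|dx|=1.0353 1/|dy|=3.8637
    cross x-line → (2,1), t=0.6212
    cross y-line → (2,0), t=0.8500 (wall)
  → r_4 = 0.8500
beam 5: φ=90°, α=30°
  d=(0.8660,0.5000)  start (1,1)  tX=0.6928 tY=1.5600  stride 1/|dx|=1.1547 1/|dy|=2.0000
    cross x-line → (2,1), t=0.6928
    cross y-line → (2,2), t=1.5600
    cross x-line → (3,2), t=1.8475 (wall)
  → r_5 = 1.8475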